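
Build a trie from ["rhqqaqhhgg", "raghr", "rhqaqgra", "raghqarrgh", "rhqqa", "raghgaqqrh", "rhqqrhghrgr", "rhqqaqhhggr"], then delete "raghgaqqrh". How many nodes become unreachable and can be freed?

Walk "raghgaqqrh" from the leaf back toward the root, removing each node that no remaining word uses.
The suffix "gaqqrh" (6 nodes) is used only by "raghgaqqrh"; the node for "ragh" still has the child "r", so pruning stops there.
Nodes removed: 6

6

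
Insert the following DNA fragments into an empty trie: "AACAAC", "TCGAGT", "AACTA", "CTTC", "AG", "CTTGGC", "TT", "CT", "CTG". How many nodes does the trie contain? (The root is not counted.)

24

Trie structure (* marks end of a word):
(root)
├─ A
│  ├─ A
│  │  └─ C
│  │     ├─ A
│  │     │  └─ A
│  │     │     └─ C *
│  │     └─ T
│  │        └─ A *
│  └─ G *
├─ C
│  └─ T *
│     ├─ G *
│     └─ T
│        ├─ C *
│        └─ G
│           └─ G
│              └─ C *
└─ T
   ├─ C
   │  └─ G
   │     └─ A
   │        └─ G
   │           └─ T *
   └─ T *
Counting every labelled node above: 24.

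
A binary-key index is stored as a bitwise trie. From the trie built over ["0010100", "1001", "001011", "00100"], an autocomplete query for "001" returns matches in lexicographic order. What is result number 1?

00100

DFS of the "001" subtree visits, in order: "00100", "0010100", "001011"
The 1st is 00100.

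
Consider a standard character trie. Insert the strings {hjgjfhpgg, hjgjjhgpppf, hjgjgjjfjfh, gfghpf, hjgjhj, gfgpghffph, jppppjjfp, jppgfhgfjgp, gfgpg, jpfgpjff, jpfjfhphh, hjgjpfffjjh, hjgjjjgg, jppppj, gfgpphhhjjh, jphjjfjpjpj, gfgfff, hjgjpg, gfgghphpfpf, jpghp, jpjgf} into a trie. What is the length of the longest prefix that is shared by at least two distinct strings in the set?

Look for the deepest trie node that still has at least two words in its subtree.
"jppppj" and "jppppjjfp" agree on "jppppj" (6 characters) before diverging; nothing deeper is shared.
Longest shared-prefix length: 6

6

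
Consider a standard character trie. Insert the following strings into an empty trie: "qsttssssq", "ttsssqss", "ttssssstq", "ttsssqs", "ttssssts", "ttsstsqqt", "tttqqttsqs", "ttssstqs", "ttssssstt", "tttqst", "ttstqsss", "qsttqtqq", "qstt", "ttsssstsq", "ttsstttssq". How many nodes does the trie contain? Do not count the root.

Count nodes per top-level branch (shared prefixes stored once):
  'q'-branch (qstt, qsttqtqq, qsttssssq): 13 nodes
  't'-branch (ttsssqs, ttsssqss, ttssssstq, ttssssstt, ttssssts, ttsssstsq, ttssstqs, ttsstsqqt, ttsstttssq, ttstqsss, tttqqttsqs, tttqst): 44 nodes
Sum: 57

57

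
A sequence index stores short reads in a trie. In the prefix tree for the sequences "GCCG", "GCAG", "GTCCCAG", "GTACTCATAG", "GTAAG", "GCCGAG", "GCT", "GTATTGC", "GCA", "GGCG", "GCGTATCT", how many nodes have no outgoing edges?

A leaf is a node with no children — equivalently, the end of a word that is not a proper prefix of any other stored word.
Those words: "GCAG", "GCCGAG", "GCGTATCT", "GCT", "GGCG", "GTAAG", "GTACTCATAG", "GTATTGC", "GTCCCAG"
Leaf count: 9

9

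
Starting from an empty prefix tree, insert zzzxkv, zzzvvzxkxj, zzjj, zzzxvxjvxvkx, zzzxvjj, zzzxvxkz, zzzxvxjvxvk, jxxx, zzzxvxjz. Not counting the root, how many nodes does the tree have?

For each word, the new-node count is its length minus the longest prefix already in the trie:
  "zzzxkv" → 6 new (z, z, z, x, k, v)
  "zzzvvzxkxj" → prefix "zzz" already present; 7 new (v, v, z, x, k, x, j)
  "zzjj" → prefix "zz" already present; 2 new (j, j)
  "zzzxvxjvxvkx" → prefix "zzzx" already present; 8 new (v, x, j, v, x, v, k, x)
  "zzzxvjj" → prefix "zzzxv" already present; 2 new (j, j)
  "zzzxvxkz" → prefix "zzzxvx" already present; 2 new (k, z)
  "zzzxvxjvxvk" → prefix "zzzxvxjvxvk" already present; 0 new (none)
  "jxxx" → 4 new (j, x, x, x)
  "zzzxvxjz" → prefix "zzzxvxj" already present; 1 new (z)
Total nodes = 6 + 7 + 2 + 8 + 2 + 2 + 0 + 4 + 1 = 32

32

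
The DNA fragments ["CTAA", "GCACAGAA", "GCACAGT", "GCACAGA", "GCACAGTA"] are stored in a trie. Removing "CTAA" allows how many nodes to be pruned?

4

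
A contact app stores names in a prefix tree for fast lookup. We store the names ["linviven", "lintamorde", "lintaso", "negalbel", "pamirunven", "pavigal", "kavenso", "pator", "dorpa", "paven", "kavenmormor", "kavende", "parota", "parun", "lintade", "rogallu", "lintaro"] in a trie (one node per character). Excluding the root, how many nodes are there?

For each word, the new-node count is its length minus the longest prefix already in the trie:
  "linviven" → 8 new (l, i, n, v, i, v, e, n)
  "lintamorde" → prefix "lin" already present; 7 new (t, a, m, o, r, d, e)
  "lintaso" → prefix "linta" already present; 2 new (s, o)
  "negalbel" → 8 new (n, e, g, a, l, b, e, l)
  "pamirunven" → 10 new (p, a, m, i, r, u, n, v, e, n)
  "pavigal" → prefix "pa" already present; 5 new (v, i, g, a, l)
  "kavenso" → 7 new (k, a, v, e, n, s, o)
  "pator" → prefix "pa" already present; 3 new (t, o, r)
  "dorpa" → 5 new (d, o, r, p, a)
  "paven" → prefix "pav" already present; 2 new (e, n)
  "kavenmormor" → prefix "kaven" already present; 6 new (m, o, r, m, o, r)
  "kavende" → prefix "kaven" already present; 2 new (d, e)
  "parota" → prefix "pa" already present; 4 new (r, o, t, a)
  "parun" → prefix "par" already present; 2 new (u, n)
  "lintade" → prefix "linta" already present; 2 new (d, e)
  "rogallu" → 7 new (r, o, g, a, l, l, u)
  "lintaro" → prefix "linta" already present; 2 new (r, o)
Total nodes = 8 + 7 + 2 + 8 + 10 + 5 + 7 + 3 + 5 + 2 + 6 + 2 + 4 + 2 + 2 + 7 + 2 = 82

82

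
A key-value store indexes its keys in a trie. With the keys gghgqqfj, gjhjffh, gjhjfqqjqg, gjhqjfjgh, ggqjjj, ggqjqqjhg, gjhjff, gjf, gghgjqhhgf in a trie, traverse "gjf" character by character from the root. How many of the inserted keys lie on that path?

Check each prefix of "gjf" against the stored set — each match is an end-marker on the path.
Prefixes of the query that are stored words: "gjf"
Count: 1

1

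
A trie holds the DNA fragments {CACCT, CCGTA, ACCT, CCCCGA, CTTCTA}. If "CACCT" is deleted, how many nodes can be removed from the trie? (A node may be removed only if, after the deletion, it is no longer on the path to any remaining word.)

4

Walk "CACCT" from the leaf back toward the root, removing each node that no remaining word uses.
The suffix "ACCT" (4 nodes) is used only by "CACCT"; the node for "C" still has the child "C", so pruning stops there.
Nodes removed: 4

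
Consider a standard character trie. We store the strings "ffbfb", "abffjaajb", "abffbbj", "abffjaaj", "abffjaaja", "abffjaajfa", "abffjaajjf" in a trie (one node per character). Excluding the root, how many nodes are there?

22

Insert word by word; a character creates a node only if that edge doesn't already exist:
  "ffbfb" → 5 new (f, f, b, f, b)
  "abffjaajb" → 9 new (a, b, f, f, j, a, a, j, b)
  "abffbbj" → prefix "abff" already present; 3 new (b, b, j)
  "abffjaaj" → prefix "abffjaaj" already present; 0 new (none)
  "abffjaaja" → prefix "abffjaaj" already present; 1 new (a)
  "abffjaajfa" → prefix "abffjaaj" already present; 2 new (f, a)
  "abffjaajjf" → prefix "abffjaaj" already present; 2 new (j, f)
Total nodes = 5 + 9 + 3 + 0 + 1 + 2 + 2 = 22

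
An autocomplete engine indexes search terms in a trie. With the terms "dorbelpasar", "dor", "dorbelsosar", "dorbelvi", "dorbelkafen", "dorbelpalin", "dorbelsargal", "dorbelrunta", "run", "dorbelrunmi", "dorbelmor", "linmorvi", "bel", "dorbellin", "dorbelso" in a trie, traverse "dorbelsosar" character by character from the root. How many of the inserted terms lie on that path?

3

Check each prefix of "dorbelsosar" against the stored set — each match is an end-marker on the path.
Prefixes of the query that are stored words: "dor", "dorbelso", "dorbelsosar"
Count: 3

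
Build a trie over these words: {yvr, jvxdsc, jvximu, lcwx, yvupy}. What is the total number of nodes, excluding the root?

19

Trace insertions, counting only characters that open a new branch:
  "yvr" → 3 new (y, v, r)
  "jvxdsc" → 6 new (j, v, x, d, s, c)
  "jvximu" → prefix "jvx" already present; 3 new (i, m, u)
  "lcwx" → 4 new (l, c, w, x)
  "yvupy" → prefix "yv" already present; 3 new (u, p, y)
Total nodes = 3 + 6 + 3 + 4 + 3 = 19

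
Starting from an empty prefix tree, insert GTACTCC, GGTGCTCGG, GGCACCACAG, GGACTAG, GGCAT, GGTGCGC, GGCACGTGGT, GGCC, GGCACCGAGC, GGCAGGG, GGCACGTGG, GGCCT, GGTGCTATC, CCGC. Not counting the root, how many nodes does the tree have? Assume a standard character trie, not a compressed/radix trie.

52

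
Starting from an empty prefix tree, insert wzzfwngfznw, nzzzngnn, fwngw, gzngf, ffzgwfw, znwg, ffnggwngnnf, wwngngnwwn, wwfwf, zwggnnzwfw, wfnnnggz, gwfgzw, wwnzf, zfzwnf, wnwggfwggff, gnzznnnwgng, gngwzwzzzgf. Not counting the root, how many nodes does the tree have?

Insert word by word; a character creates a node only if that edge doesn't already exist:
  "wzzfwngfznw" → 11 new (w, z, z, f, w, n, g, f, z, n, w)
  "nzzzngnn" → 8 new (n, z, z, z, n, g, n, n)
  "fwngw" → 5 new (f, w, n, g, w)
  "gzngf" → 5 new (g, z, n, g, f)
  "ffzgwfw" → prefix "f" already present; 6 new (f, z, g, w, f, w)
  "znwg" → 4 new (z, n, w, g)
  "ffnggwngnnf" → prefix "ff" already present; 9 new (n, g, g, w, n, g, n, n, f)
  "wwngngnwwn" → prefix "w" already present; 9 new (w, n, g, n, g, n, w, w, n)
  "wwfwf" → prefix "ww" already present; 3 new (f, w, f)
  "zwggnnzwfw" → prefix "z" already present; 9 new (w, g, g, n, n, z, w, f, w)
  "wfnnnggz" → prefix "w" already present; 7 new (f, n, n, n, g, g, z)
  "gwfgzw" → prefix "g" already present; 5 new (w, f, g, z, w)
  "wwnzf" → prefix "wwn" already present; 2 new (z, f)
  "zfzwnf" → prefix "z" already present; 5 new (f, z, w, n, f)
  "wnwggfwggff" → prefix "w" already present; 10 new (n, w, g, g, f, w, g, g, f, f)
  "gnzznnnwgng" → prefix "g" already present; 10 new (n, z, z, n, n, n, w, g, n, g)
  "gngwzwzzzgf" → prefix "gn" already present; 9 new (g, w, z, w, z, z, z, g, f)
Total nodes = 11 + 8 + 5 + 5 + 6 + 4 + 9 + 9 + 3 + 9 + 7 + 5 + 2 + 5 + 10 + 10 + 9 = 117

117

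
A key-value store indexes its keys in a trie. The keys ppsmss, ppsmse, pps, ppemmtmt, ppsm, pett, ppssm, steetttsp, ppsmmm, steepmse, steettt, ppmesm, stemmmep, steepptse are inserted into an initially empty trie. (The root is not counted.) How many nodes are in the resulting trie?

46

Trace insertions, counting only characters that open a new branch:
  "ppsmss" → 6 new (p, p, s, m, s, s)
  "ppsmse" → prefix "ppsms" already present; 1 new (e)
  "pps" → prefix "pps" already present; 0 new (none)
  "ppemmtmt" → prefix "pp" already present; 6 new (e, m, m, t, m, t)
  "ppsm" → prefix "ppsm" already present; 0 new (none)
  "pett" → prefix "p" already present; 3 new (e, t, t)
  "ppssm" → prefix "pps" already present; 2 new (s, m)
  "steetttsp" → 9 new (s, t, e, e, t, t, t, s, p)
  "ppsmmm" → prefix "ppsm" already present; 2 new (m, m)
  "steepmse" → prefix "stee" already present; 4 new (p, m, s, e)
  "steettt" → prefix "steettt" already present; 0 new (none)
  "ppmesm" → prefix "pp" already present; 4 new (m, e, s, m)
  "stemmmep" → prefix "ste" already present; 5 new (m, m, m, e, p)
  "steepptse" → prefix "steep" already present; 4 new (p, t, s, e)
Total nodes = 6 + 1 + 0 + 6 + 0 + 3 + 2 + 9 + 2 + 4 + 0 + 4 + 5 + 4 = 46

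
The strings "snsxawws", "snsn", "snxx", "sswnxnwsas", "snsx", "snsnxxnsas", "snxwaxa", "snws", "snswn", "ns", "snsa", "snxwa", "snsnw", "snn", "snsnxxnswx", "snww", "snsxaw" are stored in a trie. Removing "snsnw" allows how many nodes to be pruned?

1

After clearing the end-marker at "snsnw", prune upward until reaching a node still needed by another word.
The suffix "w" (1 node) is used only by "snsnw"; the node for "snsn" still has the child "x", so pruning stops there.
Nodes removed: 1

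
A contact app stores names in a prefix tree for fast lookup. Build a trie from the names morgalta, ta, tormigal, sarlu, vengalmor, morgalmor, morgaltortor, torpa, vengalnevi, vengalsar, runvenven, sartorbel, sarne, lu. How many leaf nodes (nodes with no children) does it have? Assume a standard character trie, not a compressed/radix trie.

14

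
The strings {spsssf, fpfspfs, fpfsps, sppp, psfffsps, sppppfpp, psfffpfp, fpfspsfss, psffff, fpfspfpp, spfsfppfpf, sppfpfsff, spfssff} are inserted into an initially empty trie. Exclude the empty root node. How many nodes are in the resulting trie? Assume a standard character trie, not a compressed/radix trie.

Insert word by word; a character creates a node only if that edge doesn't already exist:
  "spsssf" → 6 new (s, p, s, s, s, f)
  "fpfspfs" → 7 new (f, p, f, s, p, f, s)
  "fpfsps" → prefix "fpfsp" already present; 1 new (s)
  "sppp" → prefix "sp" already present; 2 new (p, p)
  "psfffsps" → 8 new (p, s, f, f, f, s, p, s)
  "sppppfpp" → prefix "sppp" already present; 4 new (p, f, p, p)
  "psfffpfp" → prefix "psfff" already present; 3 new (p, f, p)
  "fpfspsfss" → prefix "fpfsps" already present; 3 new (f, s, s)
  "psffff" → prefix "psfff" already present; 1 new (f)
  "fpfspfpp" → prefix "fpfspf" already present; 2 new (p, p)
  "spfsfppfpf" → prefix "sp" already present; 8 new (f, s, f, p, p, f, p, f)
  "sppfpfsff" → prefix "spp" already present; 6 new (f, p, f, s, f, f)
  "spfssff" → prefix "spfs" already present; 3 new (s, f, f)
Total nodes = 6 + 7 + 1 + 2 + 8 + 4 + 3 + 3 + 1 + 2 + 8 + 6 + 3 = 54

54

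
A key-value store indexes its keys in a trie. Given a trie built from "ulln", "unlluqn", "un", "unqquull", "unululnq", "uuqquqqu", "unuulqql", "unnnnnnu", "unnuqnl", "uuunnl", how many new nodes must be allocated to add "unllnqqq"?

4

"unll" is already a path in the trie; the remaining "nqqq" must be added.
New nodes needed: |"unllnqqq"| − 4 = 8 − 4 = 4.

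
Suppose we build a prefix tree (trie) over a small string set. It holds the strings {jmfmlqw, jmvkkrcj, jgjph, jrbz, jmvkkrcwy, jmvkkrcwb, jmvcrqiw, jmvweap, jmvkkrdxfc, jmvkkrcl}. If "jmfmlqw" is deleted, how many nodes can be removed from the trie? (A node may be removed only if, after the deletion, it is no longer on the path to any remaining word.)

After clearing the end-marker at "jmfmlqw", prune upward until reaching a node still needed by another word.
The suffix "fmlqw" (5 nodes) is used only by "jmfmlqw"; the node for "jm" still has the child "v", so pruning stops there.
Nodes removed: 5

5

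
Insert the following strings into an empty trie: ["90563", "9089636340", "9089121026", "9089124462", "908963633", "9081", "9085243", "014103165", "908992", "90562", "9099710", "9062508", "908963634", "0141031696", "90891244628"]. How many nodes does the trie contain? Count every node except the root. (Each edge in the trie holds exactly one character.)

For each word, the new-node count is its length minus the longest prefix already in the trie:
  "90563" → 5 new (9, 0, 5, 6, 3)
  "9089636340" → prefix "90" already present; 8 new (8, 9, 6, 3, 6, 3, 4, 0)
  "9089121026" → prefix "9089" already present; 6 new (1, 2, 1, 0, 2, 6)
  "9089124462" → prefix "908912" already present; 4 new (4, 4, 6, 2)
  "908963633" → prefix "90896363" already present; 1 new (3)
  "9081" → prefix "908" already present; 1 new (1)
  "9085243" → prefix "908" already present; 4 new (5, 2, 4, 3)
  "014103165" → 9 new (0, 1, 4, 1, 0, 3, 1, 6, 5)
  "908992" → prefix "9089" already present; 2 new (9, 2)
  "90562" → prefix "9056" already present; 1 new (2)
  "9099710" → prefix "90" already present; 5 new (9, 9, 7, 1, 0)
  "9062508" → prefix "90" already present; 5 new (6, 2, 5, 0, 8)
  "908963634" → prefix "908963634" already present; 0 new (none)
  "0141031696" → prefix "01410316" already present; 2 new (9, 6)
  "90891244628" → prefix "9089124462" already present; 1 new (8)
Total nodes = 5 + 8 + 6 + 4 + 1 + 1 + 4 + 9 + 2 + 1 + 5 + 5 + 0 + 2 + 1 = 54

54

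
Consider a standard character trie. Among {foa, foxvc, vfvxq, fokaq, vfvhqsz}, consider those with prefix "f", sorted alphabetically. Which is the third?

foxvc

Filter for "f…" and sort: "foa", "fokaq", "foxvc"
Position 3: foxvc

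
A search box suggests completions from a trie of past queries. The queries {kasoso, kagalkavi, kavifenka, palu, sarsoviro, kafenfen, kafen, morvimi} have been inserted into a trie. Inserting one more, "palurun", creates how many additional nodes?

3

The longest prefix of "palurun" already in the trie is "palu" (length 4).
Each of the 3 remaining characters creates one node.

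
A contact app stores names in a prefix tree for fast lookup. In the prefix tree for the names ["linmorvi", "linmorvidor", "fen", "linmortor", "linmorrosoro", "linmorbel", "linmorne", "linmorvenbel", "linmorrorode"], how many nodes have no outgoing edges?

8

Leaves are exactly the stored words that no other stored word extends.
Those words: "fen", "linmorbel", "linmorne", "linmorrorode", "linmorrosoro", "linmortor", "linmorvenbel", "linmorvidor"
Leaf count: 8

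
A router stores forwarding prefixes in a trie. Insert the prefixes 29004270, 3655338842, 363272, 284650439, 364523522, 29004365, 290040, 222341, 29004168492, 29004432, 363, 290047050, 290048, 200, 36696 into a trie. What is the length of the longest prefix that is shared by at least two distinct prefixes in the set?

5

Look for the deepest trie node that still has at least two words in its subtree.
"290040" and "29004168492" agree on "29004" (5 characters) before diverging; nothing deeper is shared.
Longest shared-prefix length: 5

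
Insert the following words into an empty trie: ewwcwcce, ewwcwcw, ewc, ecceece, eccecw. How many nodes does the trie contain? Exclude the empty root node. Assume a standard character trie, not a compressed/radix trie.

18

For each word, the new-node count is its length minus the longest prefix already in the trie:
  "ewwcwcce" → 8 new (e, w, w, c, w, c, c, e)
  "ewwcwcw" → prefix "ewwcwc" already present; 1 new (w)
  "ewc" → prefix "ew" already present; 1 new (c)
  "ecceece" → prefix "e" already present; 6 new (c, c, e, e, c, e)
  "eccecw" → prefix "ecce" already present; 2 new (c, w)
Total nodes = 8 + 1 + 1 + 6 + 2 = 18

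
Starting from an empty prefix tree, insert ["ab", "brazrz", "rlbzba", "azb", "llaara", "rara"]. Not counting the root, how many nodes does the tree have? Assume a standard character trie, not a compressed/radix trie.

For each word, the new-node count is its length minus the longest prefix already in the trie:
  "ab" → 2 new (a, b)
  "brazrz" → 6 new (b, r, a, z, r, z)
  "rlbzba" → 6 new (r, l, b, z, b, a)
  "azb" → prefix "a" already present; 2 new (z, b)
  "llaara" → 6 new (l, l, a, a, r, a)
  "rara" → prefix "r" already present; 3 new (a, r, a)
Total nodes = 2 + 6 + 6 + 2 + 6 + 3 = 25

25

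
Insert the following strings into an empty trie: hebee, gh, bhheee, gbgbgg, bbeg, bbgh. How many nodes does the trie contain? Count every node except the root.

For each word, the new-node count is its length minus the longest prefix already in the trie:
  "hebee" → 5 new (h, e, b, e, e)
  "gh" → 2 new (g, h)
  "bhheee" → 6 new (b, h, h, e, e, e)
  "gbgbgg" → prefix "g" already present; 5 new (b, g, b, g, g)
  "bbeg" → prefix "b" already present; 3 new (b, e, g)
  "bbgh" → prefix "bb" already present; 2 new (g, h)
Total nodes = 5 + 2 + 6 + 5 + 3 + 2 = 23

23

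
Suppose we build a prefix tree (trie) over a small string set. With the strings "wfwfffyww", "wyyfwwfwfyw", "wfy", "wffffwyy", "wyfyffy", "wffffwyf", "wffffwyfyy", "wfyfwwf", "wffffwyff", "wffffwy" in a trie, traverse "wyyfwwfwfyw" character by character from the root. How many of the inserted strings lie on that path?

1

Walk "wyyfwwfwfyw" from the root; an end-of-word marker is hit whenever a stored word is a prefix of "wyyfwwfwfyw".
Prefixes of the query that are stored words: "wyyfwwfwfyw"
Count: 1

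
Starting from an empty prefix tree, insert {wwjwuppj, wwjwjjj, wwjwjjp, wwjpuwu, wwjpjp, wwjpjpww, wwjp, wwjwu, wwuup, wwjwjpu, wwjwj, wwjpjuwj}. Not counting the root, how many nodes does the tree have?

28

Trie structure (* marks end of a word):
(root)
└─ w
   └─ w
      ├─ j
      │  ├─ p *
      │  │  ├─ j
      │  │  │  ├─ p *
      │  │  │  │  └─ w
      │  │  │  │     └─ w *
      │  │  │  └─ u
      │  │  │     └─ w
      │  │  │        └─ j *
      │  │  └─ u
      │  │     └─ w
      │  │        └─ u *
      │  └─ w
      │     ├─ j *
      │     │  ├─ j
      │     │  │  ├─ j *
      │     │  │  └─ p *
      │     │  └─ p
      │     │     └─ u *
      │     └─ u *
      │        └─ p
      │           └─ p
      │              └─ j *
      └─ u
         └─ u
            └─ p *
Counting every labelled node above: 28.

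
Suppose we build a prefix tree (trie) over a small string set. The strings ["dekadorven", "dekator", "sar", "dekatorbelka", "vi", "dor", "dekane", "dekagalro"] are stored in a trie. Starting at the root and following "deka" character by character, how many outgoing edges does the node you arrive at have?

4

The children of the "deka" node are the distinct next characters among strings starting with "deka".
Characters that immediately follow "deka" among the stored strings: {d, g, n, t}.
That node has 4 child edges.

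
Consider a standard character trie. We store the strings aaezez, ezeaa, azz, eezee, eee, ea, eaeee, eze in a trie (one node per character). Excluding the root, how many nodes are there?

22

For each word, the new-node count is its length minus the longest prefix already in the trie:
  "aaezez" → 6 new (a, a, e, z, e, z)
  "ezeaa" → 5 new (e, z, e, a, a)
  "azz" → prefix "a" already present; 2 new (z, z)
  "eezee" → prefix "e" already present; 4 new (e, z, e, e)
  "eee" → prefix "ee" already present; 1 new (e)
  "ea" → prefix "e" already present; 1 new (a)
  "eaeee" → prefix "ea" already present; 3 new (e, e, e)
  "eze" → prefix "eze" already present; 0 new (none)
Total nodes = 6 + 5 + 2 + 4 + 1 + 1 + 3 + 0 = 22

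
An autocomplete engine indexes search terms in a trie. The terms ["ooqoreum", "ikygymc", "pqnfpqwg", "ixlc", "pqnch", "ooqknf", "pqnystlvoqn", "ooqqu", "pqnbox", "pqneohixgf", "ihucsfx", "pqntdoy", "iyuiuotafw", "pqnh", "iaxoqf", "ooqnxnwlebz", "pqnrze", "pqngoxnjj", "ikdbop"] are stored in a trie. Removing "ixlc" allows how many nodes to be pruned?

3

Walk "ixlc" from the leaf back toward the root, removing each node that no remaining word uses.
The suffix "xlc" (3 nodes) is used only by "ixlc"; the node for "i" still has the child "k", so pruning stops there.
Nodes removed: 3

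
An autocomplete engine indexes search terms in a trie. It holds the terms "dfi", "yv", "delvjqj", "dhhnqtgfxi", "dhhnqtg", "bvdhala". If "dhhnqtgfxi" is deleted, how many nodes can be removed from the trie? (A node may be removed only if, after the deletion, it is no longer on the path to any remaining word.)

3

A node on "dhhnqtgfxi"'s path can go only if nothing else ends at it or branches off below it.
The suffix "fxi" (3 nodes) is used only by "dhhnqtgfxi"; "dhhnqtg" is itself a stored word, so pruning stops there.
Nodes removed: 3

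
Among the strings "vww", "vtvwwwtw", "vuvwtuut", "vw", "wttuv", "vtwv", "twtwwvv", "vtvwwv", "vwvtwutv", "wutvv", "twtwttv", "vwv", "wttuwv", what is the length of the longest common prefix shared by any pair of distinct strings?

5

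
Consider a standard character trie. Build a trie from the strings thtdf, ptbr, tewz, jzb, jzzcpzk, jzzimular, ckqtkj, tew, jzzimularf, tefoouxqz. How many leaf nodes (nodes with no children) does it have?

8

Leaves are exactly the stored words that no other stored word extends.
Those words: "ckqtkj", "jzb", "jzzcpzk", "jzzimularf", "ptbr", "tefoouxqz", "tewz", "thtdf"
Leaf count: 8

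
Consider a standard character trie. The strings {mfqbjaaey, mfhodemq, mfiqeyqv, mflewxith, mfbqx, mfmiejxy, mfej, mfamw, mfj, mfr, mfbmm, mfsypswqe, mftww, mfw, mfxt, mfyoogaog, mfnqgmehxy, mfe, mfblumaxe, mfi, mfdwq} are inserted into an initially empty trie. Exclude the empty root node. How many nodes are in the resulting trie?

83

Insert word by word; a character creates a node only if that edge doesn't already exist:
  "mfqbjaaey" → 9 new (m, f, q, b, j, a, a, e, y)
  "mfhodemq" → prefix "mf" already present; 6 new (h, o, d, e, m, q)
  "mfiqeyqv" → prefix "mf" already present; 6 new (i, q, e, y, q, v)
  "mflewxith" → prefix "mf" already present; 7 new (l, e, w, x, i, t, h)
  "mfbqx" → prefix "mf" already present; 3 new (b, q, x)
  "mfmiejxy" → prefix "mf" already present; 6 new (m, i, e, j, x, y)
  "mfej" → prefix "mf" already present; 2 new (e, j)
  "mfamw" → prefix "mf" already present; 3 new (a, m, w)
  "mfj" → prefix "mf" already present; 1 new (j)
  "mfr" → prefix "mf" already present; 1 new (r)
  "mfbmm" → prefix "mfb" already present; 2 new (m, m)
  "mfsypswqe" → prefix "mf" already present; 7 new (s, y, p, s, w, q, e)
  "mftww" → prefix "mf" already present; 3 new (t, w, w)
  "mfw" → prefix "mf" already present; 1 new (w)
  "mfxt" → prefix "mf" already present; 2 new (x, t)
  "mfyoogaog" → prefix "mf" already present; 7 new (y, o, o, g, a, o, g)
  "mfnqgmehxy" → prefix "mf" already present; 8 new (n, q, g, m, e, h, x, y)
  "mfe" → prefix "mfe" already present; 0 new (none)
  "mfblumaxe" → prefix "mfb" already present; 6 new (l, u, m, a, x, e)
  "mfi" → prefix "mfi" already present; 0 new (none)
  "mfdwq" → prefix "mf" already present; 3 new (d, w, q)
Total nodes = 9 + 6 + 6 + 7 + 3 + 6 + 2 + 3 + 1 + 1 + 2 + 7 + 3 + 1 + 2 + 7 + 8 + 0 + 6 + 0 + 3 = 83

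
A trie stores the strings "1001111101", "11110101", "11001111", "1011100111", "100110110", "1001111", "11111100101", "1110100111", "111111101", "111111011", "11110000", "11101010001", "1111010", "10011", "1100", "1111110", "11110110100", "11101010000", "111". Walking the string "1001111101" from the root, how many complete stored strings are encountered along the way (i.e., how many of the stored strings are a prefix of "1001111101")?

Check each prefix of "1001111101" against the stored set — each match is an end-marker on the path.
Prefixes of the query that are stored words: "10011", "1001111", "1001111101"
Count: 3

3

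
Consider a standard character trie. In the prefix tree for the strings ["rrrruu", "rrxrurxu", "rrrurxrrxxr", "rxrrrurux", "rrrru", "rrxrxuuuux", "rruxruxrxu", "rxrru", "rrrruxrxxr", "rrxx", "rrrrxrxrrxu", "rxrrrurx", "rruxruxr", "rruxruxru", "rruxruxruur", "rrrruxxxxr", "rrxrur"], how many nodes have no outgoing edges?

13

A leaf is a node with no children — equivalently, the end of a word that is not a proper prefix of any other stored word.
Those words: "rrrruu", "rrrruxrxxr", "rrrruxxxxr", "rrrrxrxrrxu", "rrrurxrrxxr", "rruxruxruur", "rruxruxrxu", "rrxrurxu", "rrxrxuuuux", "rrxx", "rxrrrurux", "rxrrrurx", "rxrru"
Leaf count: 13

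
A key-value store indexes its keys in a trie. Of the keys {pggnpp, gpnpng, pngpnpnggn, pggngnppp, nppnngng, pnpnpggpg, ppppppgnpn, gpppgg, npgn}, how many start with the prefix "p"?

Filter for entries beginning with "p":
Matches: "pggngnppp", "pggnpp", "pngpnpnggn", "pnpnpggpg", "ppppppgnpn"
Count: 5

5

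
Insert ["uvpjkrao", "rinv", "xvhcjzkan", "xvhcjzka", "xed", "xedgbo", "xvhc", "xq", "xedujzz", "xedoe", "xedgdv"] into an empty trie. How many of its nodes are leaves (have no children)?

Leaves are exactly the stored words that no other stored word extends.
Those words: "rinv", "uvpjkrao", "xedgbo", "xedgdv", "xedoe", "xedujzz", "xq", "xvhcjzkan"
Leaf count: 8

8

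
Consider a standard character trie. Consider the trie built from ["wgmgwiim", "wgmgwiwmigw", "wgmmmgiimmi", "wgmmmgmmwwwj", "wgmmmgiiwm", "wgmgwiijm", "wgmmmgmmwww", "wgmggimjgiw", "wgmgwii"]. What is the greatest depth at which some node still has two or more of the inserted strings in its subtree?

The deepest shared node is where two words last agree before diverging.
e.g. "wgmmmgmmwww" and "wgmmmgmmwwwj" share the prefix "wgmmmgmmwww" of length 11; no pair shares a longer one.
Longest shared-prefix length: 11

11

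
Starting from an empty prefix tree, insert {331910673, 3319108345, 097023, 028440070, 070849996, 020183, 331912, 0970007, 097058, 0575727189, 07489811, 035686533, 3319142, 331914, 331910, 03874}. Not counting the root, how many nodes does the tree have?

73

For each word, the new-node count is its length minus the longest prefix already in the trie:
  "331910673" → 9 new (3, 3, 1, 9, 1, 0, 6, 7, 3)
  "3319108345" → prefix "331910" already present; 4 new (8, 3, 4, 5)
  "097023" → 6 new (0, 9, 7, 0, 2, 3)
  "028440070" → prefix "0" already present; 8 new (2, 8, 4, 4, 0, 0, 7, 0)
  "070849996" → prefix "0" already present; 8 new (7, 0, 8, 4, 9, 9, 9, 6)
  "020183" → prefix "02" already present; 4 new (0, 1, 8, 3)
  "331912" → prefix "33191" already present; 1 new (2)
  "0970007" → prefix "0970" already present; 3 new (0, 0, 7)
  "097058" → prefix "0970" already present; 2 new (5, 8)
  "0575727189" → prefix "0" already present; 9 new (5, 7, 5, 7, 2, 7, 1, 8, 9)
  "07489811" → prefix "07" already present; 6 new (4, 8, 9, 8, 1, 1)
  "035686533" → prefix "0" already present; 8 new (3, 5, 6, 8, 6, 5, 3, 3)
  "3319142" → prefix "33191" already present; 2 new (4, 2)
  "331914" → prefix "331914" already present; 0 new (none)
  "331910" → prefix "331910" already present; 0 new (none)
  "03874" → prefix "03" already present; 3 new (8, 7, 4)
Total nodes = 9 + 4 + 6 + 8 + 8 + 4 + 1 + 3 + 2 + 9 + 6 + 8 + 2 + 0 + 0 + 3 = 73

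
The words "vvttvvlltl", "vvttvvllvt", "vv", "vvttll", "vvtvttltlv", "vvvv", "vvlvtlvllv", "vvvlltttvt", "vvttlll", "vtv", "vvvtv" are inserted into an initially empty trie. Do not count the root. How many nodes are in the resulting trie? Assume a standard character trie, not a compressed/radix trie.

43

For each word, the new-node count is its length minus the longest prefix already in the trie:
  "vvttvvlltl" → 10 new (v, v, t, t, v, v, l, l, t, l)
  "vvttvvllvt" → prefix "vvttvvll" already present; 2 new (v, t)
  "vv" → prefix "vv" already present; 0 new (none)
  "vvttll" → prefix "vvtt" already present; 2 new (l, l)
  "vvtvttltlv" → prefix "vvt" already present; 7 new (v, t, t, l, t, l, v)
  "vvvv" → prefix "vv" already present; 2 new (v, v)
  "vvlvtlvllv" → prefix "vv" already present; 8 new (l, v, t, l, v, l, l, v)
  "vvvlltttvt" → prefix "vvv" already present; 7 new (l, l, t, t, t, v, t)
  "vvttlll" → prefix "vvttll" already present; 1 new (l)
  "vtv" → prefix "v" already present; 2 new (t, v)
  "vvvtv" → prefix "vvv" already present; 2 new (t, v)
Total nodes = 10 + 2 + 0 + 2 + 7 + 2 + 8 + 7 + 1 + 2 + 2 = 43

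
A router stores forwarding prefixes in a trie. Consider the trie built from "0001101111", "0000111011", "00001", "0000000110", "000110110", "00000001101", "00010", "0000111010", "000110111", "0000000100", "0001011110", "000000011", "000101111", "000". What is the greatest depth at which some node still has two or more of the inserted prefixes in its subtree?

Look for the deepest trie node that still has at least two words in its subtree.
"0000000110" and "00000001101" agree on "0000000110" (10 characters) before diverging; nothing deeper is shared.
Longest shared-prefix length: 10

10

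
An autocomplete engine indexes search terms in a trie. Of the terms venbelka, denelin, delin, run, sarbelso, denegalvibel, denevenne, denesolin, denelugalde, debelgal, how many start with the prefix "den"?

5

Filter for entries beginning with "den":
Words under "den": denegalvibel, denelin, denelugalde, denesolin, denevenne
Count: 5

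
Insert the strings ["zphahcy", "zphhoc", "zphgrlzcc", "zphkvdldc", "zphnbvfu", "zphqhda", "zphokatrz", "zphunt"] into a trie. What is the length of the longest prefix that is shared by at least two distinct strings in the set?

3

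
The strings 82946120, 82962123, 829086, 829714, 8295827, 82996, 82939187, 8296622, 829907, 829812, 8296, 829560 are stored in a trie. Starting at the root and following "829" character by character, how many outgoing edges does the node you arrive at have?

8

The children of the "829" node are the distinct next characters among strings starting with "829".
Characters that immediately follow "829" among the stored strings: {0, 3, 4, 5, 6, 7, 8, 9}.
That node has 8 child edges.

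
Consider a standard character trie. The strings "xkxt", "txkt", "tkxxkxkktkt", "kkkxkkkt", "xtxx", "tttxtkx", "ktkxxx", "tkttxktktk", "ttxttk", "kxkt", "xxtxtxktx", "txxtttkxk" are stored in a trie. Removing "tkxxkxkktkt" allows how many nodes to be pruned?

Walk "tkxxkxkktkt" from the leaf back toward the root, removing each node that no remaining word uses.
The suffix "xxkxkktkt" (9 nodes) is used only by "tkxxkxkktkt"; the node for "tk" still has the child "t", so pruning stops there.
Nodes removed: 9

9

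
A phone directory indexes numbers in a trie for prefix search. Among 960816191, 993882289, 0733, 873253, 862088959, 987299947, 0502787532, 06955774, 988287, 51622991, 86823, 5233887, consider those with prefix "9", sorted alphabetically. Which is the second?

987299947

DFS of the "9" subtree visits, in order: "960816191", "987299947", "988287", "993882289"
The 2nd is 987299947.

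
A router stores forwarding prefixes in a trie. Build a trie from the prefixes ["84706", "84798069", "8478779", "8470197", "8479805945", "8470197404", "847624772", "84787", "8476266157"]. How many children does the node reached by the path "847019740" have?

Walk "847019740" from the root, arriving at one node.
Distinct next characters after "847019740": 4.
That node has 1 child edge.

1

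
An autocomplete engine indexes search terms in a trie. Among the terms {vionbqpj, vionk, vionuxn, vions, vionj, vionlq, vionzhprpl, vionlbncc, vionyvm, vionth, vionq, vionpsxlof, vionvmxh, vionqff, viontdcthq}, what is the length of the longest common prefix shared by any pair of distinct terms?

Look for the deepest trie node that still has at least two words in its subtree.
"vionlbncc" and "vionlq" agree on "vionl" (5 characters) before diverging; nothing deeper is shared.
Longest shared-prefix length: 5

5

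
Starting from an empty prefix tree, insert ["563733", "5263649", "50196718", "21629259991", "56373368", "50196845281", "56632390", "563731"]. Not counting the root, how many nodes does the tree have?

For each word, the new-node count is its length minus the longest prefix already in the trie:
  "563733" → 6 new (5, 6, 3, 7, 3, 3)
  "5263649" → prefix "5" already present; 6 new (2, 6, 3, 6, 4, 9)
  "50196718" → prefix "5" already present; 7 new (0, 1, 9, 6, 7, 1, 8)
  "21629259991" → 11 new (2, 1, 6, 2, 9, 2, 5, 9, 9, 9, 1)
  "56373368" → prefix "563733" already present; 2 new (6, 8)
  "50196845281" → prefix "50196" already present; 6 new (8, 4, 5, 2, 8, 1)
  "56632390" → prefix "56" already present; 6 new (6, 3, 2, 3, 9, 0)
  "563731" → prefix "56373" already present; 1 new (1)
Total nodes = 6 + 6 + 7 + 11 + 2 + 6 + 6 + 1 = 45

45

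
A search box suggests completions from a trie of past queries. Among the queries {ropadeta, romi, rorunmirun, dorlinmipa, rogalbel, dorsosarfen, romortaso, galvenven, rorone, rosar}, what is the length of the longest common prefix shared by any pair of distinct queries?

Look for the deepest trie node that still has at least two words in its subtree.
"dorlinmipa" and "dorsosarfen" agree on "dor" (3 characters) before diverging; nothing deeper is shared.
Longest shared-prefix length: 3

3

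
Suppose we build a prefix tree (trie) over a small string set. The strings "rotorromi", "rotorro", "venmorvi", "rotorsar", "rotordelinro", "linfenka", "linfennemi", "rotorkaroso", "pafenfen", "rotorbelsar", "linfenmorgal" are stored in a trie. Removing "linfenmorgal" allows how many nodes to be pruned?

6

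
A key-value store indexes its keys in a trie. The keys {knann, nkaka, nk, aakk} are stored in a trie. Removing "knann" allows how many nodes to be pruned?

A node on "knann"'s path can go only if nothing else ends at it or branches off below it.
No other word shares any prefix with "knann", so all 5 of its nodes go.
Nodes removed: 5

5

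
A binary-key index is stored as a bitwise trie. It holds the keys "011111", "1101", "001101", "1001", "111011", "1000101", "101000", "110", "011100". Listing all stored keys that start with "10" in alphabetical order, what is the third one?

Filter for "10…" and sort: "1000101", "1001", "101000"
The 3rd is 101000.

101000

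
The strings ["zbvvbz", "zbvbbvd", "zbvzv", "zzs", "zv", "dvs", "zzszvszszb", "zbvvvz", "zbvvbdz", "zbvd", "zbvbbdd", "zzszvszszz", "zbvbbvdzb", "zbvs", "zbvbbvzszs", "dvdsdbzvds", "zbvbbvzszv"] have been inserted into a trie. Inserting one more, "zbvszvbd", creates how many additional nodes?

4

"zbvs" is already a path in the trie; the remaining "zvbd" must be added.
So 8 − 4 = 4 new nodes.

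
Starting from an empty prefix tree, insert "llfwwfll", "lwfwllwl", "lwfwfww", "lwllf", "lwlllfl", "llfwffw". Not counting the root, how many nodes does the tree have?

27

Trie structure (* marks end of a word):
(root)
└─ l
   ├─ l
   │  └─ f
   │     └─ w
   │        ├─ f
   │        │  └─ f
   │        │     └─ w *
   │        └─ w
   │           └─ f
   │              └─ l
   │                 └─ l *
   └─ w
      ├─ f
      │  └─ w
      │     ├─ f
      │     │  └─ w
      │     │     └─ w *
      │     └─ l
      │        └─ l
      │           └─ w
      │              └─ l *
      └─ l
         └─ l
            ├─ f *
            └─ l
               └─ f
                  └─ l *
Counting every labelled node above: 27.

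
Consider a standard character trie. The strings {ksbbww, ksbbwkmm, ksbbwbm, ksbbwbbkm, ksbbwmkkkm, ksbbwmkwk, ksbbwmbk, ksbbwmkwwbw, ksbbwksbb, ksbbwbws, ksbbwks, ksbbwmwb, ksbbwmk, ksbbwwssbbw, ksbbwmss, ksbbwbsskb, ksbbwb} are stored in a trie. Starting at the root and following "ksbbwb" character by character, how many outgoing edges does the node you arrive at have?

Walk "ksbbwb" from the root, arriving at one node.
Characters that immediately follow "ksbbwb" among the stored strings: {b, m, s, w}.
That node has 4 child edges.

4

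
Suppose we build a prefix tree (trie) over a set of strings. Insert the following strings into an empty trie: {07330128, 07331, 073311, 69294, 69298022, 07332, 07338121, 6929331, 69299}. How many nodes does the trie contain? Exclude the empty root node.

28

Trie structure (* marks end of a word):
(root)
├─ 0
│  └─ 7
│     └─ 3
│        └─ 3
│           ├─ 0
│           │  └─ 1
│           │     └─ 2
│           │        └─ 8 *
│           ├─ 1 *
│           │  └─ 1 *
│           ├─ 2 *
│           └─ 8
│              └─ 1
│                 └─ 2
│                    └─ 1 *
└─ 6
   └─ 9
      └─ 2
         └─ 9
            ├─ 3
            │  └─ 3
            │     └─ 1 *
            ├─ 4 *
            ├─ 8
            │  └─ 0
            │     └─ 2
            │        └─ 2 *
            └─ 9 *
Counting every labelled node above: 28.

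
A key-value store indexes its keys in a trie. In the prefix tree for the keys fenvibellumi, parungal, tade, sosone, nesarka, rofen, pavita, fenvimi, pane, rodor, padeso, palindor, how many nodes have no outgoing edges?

A leaf is a node with no children — equivalently, the end of a word that is not a proper prefix of any other stored word.
Those words: "fenvibellumi", "fenvimi", "nesarka", "padeso", "palindor", "pane", "parungal", "pavita", "rodor", "rofen", "sosone", "tade"
Leaf count: 12

12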